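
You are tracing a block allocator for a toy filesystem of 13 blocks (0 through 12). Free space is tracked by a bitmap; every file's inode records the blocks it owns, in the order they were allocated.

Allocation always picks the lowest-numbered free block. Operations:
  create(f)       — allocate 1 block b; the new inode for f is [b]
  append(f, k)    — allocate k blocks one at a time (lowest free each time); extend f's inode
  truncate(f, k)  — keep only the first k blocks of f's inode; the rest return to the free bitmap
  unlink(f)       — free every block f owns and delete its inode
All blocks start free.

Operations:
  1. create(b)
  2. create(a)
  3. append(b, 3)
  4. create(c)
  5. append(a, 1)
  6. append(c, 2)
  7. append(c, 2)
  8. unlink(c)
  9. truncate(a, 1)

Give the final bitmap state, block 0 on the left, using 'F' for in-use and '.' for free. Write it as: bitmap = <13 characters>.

[1] create(b) — b=0 (map F............)
[2] create(a) — a=1 b=0 (map FF...........)
[3] append(b, 3) — a=1 b=0,2,3,4 (map FFFFF........)
[4] create(c) — a=1 b=0,2,3,4 c=5 (map FFFFFF.......)
[5] append(a, 1) — a=1,6 b=0,2,3,4 c=5 (map FFFFFFF......)
[6] append(c, 2) — a=1,6 b=0,2,3,4 c=5,7,8 (map FFFFFFFFF....)
[7] append(c, 2) — a=1,6 b=0,2,3,4 c=5,7,8,9,10 (map FFFFFFFFFFF..)
[8] unlink(c) — a=1,6 b=0,2,3,4 (map FFFFF.F......)
[9] truncate(a, 1) — a=1 b=0,2,3,4 (map FFFFF........)

bitmap = FFFFF........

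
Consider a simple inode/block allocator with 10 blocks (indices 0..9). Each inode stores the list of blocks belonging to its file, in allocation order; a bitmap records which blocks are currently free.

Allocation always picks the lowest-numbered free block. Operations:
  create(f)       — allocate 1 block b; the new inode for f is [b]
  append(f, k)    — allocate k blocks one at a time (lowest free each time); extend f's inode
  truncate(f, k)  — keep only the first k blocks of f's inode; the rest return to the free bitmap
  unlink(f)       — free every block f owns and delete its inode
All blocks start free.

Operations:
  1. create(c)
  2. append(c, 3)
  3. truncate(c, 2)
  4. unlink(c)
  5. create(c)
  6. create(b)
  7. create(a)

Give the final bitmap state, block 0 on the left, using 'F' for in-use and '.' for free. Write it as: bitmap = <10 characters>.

bitmap = FFF.......

create(c): bitmap=F......... | c=[0]
append(c, 3): bitmap=FFFF...... | c=[0, 1, 2, 3]
truncate(c, 2): bitmap=FF........ | c=[0, 1]
unlink(c): bitmap=.......... | 
create(c): bitmap=F......... | c=[0]
create(b): bitmap=FF........ | b=[1] c=[0]
create(a): bitmap=FFF....... | a=[2] b=[1] c=[0]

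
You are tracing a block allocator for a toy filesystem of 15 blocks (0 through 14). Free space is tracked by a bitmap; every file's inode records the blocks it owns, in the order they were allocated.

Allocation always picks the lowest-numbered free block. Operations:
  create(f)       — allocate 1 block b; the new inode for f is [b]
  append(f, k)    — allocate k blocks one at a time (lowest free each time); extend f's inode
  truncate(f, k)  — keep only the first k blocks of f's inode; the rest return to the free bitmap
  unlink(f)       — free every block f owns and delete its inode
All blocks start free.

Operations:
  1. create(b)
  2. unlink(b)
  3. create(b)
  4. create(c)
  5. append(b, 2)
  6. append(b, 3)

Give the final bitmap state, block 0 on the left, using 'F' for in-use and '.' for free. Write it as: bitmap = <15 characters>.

create(b): bitmap=F.............. | b=[0]
unlink(b): bitmap=............... | 
create(b): bitmap=F.............. | b=[0]
create(c): bitmap=FF............. | b=[0] c=[1]
append(b, 2): bitmap=FFFF........... | b=[0, 2, 3] c=[1]
append(b, 3): bitmap=FFFFFFF........ | b=[0, 2, 3, 4, 5, 6] c=[1]

bitmap = FFFFFFF........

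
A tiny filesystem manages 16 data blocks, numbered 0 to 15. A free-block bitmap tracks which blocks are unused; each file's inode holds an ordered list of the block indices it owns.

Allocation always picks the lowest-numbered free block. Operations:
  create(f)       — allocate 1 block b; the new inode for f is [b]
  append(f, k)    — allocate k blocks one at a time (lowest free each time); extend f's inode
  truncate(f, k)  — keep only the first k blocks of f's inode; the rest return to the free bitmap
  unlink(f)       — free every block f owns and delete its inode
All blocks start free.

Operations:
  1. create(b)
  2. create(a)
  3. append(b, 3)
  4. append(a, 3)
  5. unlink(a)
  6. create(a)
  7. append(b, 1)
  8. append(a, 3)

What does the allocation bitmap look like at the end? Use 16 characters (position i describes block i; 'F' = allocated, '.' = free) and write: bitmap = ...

bitmap = FFFFFFFFF.......

  1. create(b)  ⇒  F...............  {b→[0]}
  2. create(a)  ⇒  FF..............  {a→[1]; b→[0]}
  3. append(b, 3)  ⇒  FFFFF...........  {a→[1]; b→[0, 2, 3, 4]}
  4. append(a, 3)  ⇒  FFFFFFFF........  {a→[1, 5, 6, 7]; b→[0, 2, 3, 4]}
  5. unlink(a)  ⇒  F.FFF...........  {b→[0, 2, 3, 4]}
  6. create(a)  ⇒  FFFFF...........  {a→[1]; b→[0, 2, 3, 4]}
  7. append(b, 1)  ⇒  FFFFFF..........  {a→[1]; b→[0, 2, 3, 4, 5]}
  8. append(a, 3)  ⇒  FFFFFFFFF.......  {a→[1, 6, 7, 8]; b→[0, 2, 3, 4, 5]}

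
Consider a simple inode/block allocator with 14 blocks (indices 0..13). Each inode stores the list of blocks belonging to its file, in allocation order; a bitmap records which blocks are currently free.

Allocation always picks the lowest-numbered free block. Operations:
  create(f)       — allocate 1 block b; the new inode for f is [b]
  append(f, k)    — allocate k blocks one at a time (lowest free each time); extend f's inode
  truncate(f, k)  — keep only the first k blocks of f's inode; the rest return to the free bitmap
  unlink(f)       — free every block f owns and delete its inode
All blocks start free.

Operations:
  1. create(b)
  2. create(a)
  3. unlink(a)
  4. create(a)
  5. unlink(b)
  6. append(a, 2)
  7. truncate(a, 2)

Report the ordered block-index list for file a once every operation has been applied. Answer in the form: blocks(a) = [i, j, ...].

[1] create(b) — b=0 (map F.............)
[2] create(a) — a=1 b=0 (map FF............)
[3] unlink(a) — b=0 (map F.............)
[4] create(a) — a=1 b=0 (map FF............)
[5] unlink(b) — a=1 (map .F............)
[6] append(a, 2) — a=1,0,2 (map FFF...........)
[7] truncate(a, 2) — a=1,0 (map FF............)

blocks(a) = [1, 0]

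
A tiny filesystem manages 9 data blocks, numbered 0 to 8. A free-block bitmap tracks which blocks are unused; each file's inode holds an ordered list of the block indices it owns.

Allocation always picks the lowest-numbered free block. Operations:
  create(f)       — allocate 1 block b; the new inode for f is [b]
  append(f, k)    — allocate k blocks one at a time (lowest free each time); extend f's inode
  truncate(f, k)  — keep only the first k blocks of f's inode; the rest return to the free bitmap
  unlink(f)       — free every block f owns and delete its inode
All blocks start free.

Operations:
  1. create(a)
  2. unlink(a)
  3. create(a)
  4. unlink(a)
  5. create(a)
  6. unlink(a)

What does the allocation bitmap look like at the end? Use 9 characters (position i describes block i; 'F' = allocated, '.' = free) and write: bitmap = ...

bitmap = .........

[1] create(a) — a=0 (map F........)
[2] unlink(a) —  (map .........)
[3] create(a) — a=0 (map F........)
[4] unlink(a) —  (map .........)
[5] create(a) — a=0 (map F........)
[6] unlink(a) —  (map .........)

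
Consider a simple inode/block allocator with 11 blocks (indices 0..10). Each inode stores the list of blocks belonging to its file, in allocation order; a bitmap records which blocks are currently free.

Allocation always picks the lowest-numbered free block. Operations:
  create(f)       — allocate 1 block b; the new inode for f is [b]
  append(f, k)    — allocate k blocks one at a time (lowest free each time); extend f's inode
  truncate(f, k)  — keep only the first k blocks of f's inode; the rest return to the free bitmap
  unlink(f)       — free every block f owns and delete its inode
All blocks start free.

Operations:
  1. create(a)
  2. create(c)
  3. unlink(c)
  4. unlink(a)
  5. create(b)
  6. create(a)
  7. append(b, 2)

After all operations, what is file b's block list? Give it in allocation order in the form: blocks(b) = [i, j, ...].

blocks(b) = [0, 2, 3]

[1] create(a) — a=0 (map F..........)
[2] create(c) — a=0 c=1 (map FF.........)
[3] unlink(c) — a=0 (map F..........)
[4] unlink(a) —  (map ...........)
[5] create(b) — b=0 (map F..........)
[6] create(a) — a=1 b=0 (map FF.........)
[7] append(b, 2) — a=1 b=0,2,3 (map FFFF.......)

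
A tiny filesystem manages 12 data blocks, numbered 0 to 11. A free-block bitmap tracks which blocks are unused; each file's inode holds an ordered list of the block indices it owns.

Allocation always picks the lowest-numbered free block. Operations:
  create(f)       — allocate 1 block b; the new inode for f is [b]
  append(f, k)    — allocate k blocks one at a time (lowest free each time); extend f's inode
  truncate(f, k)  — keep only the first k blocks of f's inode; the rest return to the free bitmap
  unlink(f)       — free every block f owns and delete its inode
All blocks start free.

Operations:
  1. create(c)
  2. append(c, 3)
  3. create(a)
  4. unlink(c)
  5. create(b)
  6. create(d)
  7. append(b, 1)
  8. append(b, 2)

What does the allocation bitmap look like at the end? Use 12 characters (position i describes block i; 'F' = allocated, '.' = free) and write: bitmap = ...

bitmap = FFFFFF......

after create(c) → c:[0]  free=[F...........]
after append(c, 3) → c:[0, 1, 2, 3]  free=[FFFF........]
after create(a) → a:[4], c:[0, 1, 2, 3]  free=[FFFFF.......]
after unlink(c) → a:[4]  free=[....F.......]
after create(b) → a:[4], b:[0]  free=[F...F.......]
after create(d) → a:[4], b:[0], d:[1]  free=[FF..F.......]
after append(b, 1) → a:[4], b:[0, 2], d:[1]  free=[FFF.F.......]
after append(b, 2) → a:[4], b:[0, 2, 3, 5], d:[1]  free=[FFFFFF......]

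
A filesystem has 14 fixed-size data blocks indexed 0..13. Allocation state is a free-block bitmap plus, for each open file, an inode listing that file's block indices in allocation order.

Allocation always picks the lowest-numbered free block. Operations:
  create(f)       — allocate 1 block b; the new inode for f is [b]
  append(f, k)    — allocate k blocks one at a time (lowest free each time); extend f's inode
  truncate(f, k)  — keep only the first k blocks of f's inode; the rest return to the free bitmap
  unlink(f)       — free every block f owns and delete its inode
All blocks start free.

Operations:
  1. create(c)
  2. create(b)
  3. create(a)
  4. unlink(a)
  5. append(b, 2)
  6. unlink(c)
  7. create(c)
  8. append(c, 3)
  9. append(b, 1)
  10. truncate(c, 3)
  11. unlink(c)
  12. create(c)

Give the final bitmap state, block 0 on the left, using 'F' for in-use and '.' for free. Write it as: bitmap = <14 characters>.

create(c): bitmap=F............. | c=[0]
create(b): bitmap=FF............ | b=[1] c=[0]
create(a): bitmap=FFF........... | a=[2] b=[1] c=[0]
unlink(a): bitmap=FF............ | b=[1] c=[0]
append(b, 2): bitmap=FFFF.......... | b=[1, 2, 3] c=[0]
unlink(c): bitmap=.FFF.......... | b=[1, 2, 3]
create(c): bitmap=FFFF.......... | b=[1, 2, 3] c=[0]
append(c, 3): bitmap=FFFFFFF....... | b=[1, 2, 3] c=[0, 4, 5, 6]
append(b, 1): bitmap=FFFFFFFF...... | b=[1, 2, 3, 7] c=[0, 4, 5, 6]
truncate(c, 3): bitmap=FFFFFF.F...... | b=[1, 2, 3, 7] c=[0, 4, 5]
unlink(c): bitmap=.FFF...F...... | b=[1, 2, 3, 7]
create(c): bitmap=FFFF...F...... | b=[1, 2, 3, 7] c=[0]

bitmap = FFFF...F......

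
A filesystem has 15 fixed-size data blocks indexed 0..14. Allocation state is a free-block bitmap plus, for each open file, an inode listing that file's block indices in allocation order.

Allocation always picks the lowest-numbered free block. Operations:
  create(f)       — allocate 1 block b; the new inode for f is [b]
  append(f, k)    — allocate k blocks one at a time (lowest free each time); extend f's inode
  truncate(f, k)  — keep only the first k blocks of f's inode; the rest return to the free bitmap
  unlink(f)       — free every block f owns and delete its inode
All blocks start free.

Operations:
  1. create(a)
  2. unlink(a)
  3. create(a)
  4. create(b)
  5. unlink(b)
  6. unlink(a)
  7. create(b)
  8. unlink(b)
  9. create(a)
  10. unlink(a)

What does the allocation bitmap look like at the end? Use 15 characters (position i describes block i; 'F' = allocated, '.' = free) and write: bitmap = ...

bitmap = ...............

[1] create(a) — a=0 (map F..............)
[2] unlink(a) —  (map ...............)
[3] create(a) — a=0 (map F..............)
[4] create(b) — a=0 b=1 (map FF.............)
[5] unlink(b) — a=0 (map F..............)
[6] unlink(a) —  (map ...............)
[7] create(b) — b=0 (map F..............)
[8] unlink(b) —  (map ...............)
[9] create(a) — a=0 (map F..............)
[10] unlink(a) —  (map ...............)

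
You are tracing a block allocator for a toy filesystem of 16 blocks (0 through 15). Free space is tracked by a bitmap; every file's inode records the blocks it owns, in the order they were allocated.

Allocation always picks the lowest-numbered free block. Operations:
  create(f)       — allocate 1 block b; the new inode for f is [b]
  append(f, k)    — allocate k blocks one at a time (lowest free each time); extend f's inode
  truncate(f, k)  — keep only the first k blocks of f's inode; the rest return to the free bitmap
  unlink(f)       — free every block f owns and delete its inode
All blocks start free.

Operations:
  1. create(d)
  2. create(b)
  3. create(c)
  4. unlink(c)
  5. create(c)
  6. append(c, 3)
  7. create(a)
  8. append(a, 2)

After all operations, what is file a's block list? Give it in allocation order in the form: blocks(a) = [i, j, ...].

blocks(a) = [6, 7, 8]

[1] create(d) — d=0 (map F...............)
[2] create(b) — b=1 d=0 (map FF..............)
[3] create(c) — b=1 c=2 d=0 (map FFF.............)
[4] unlink(c) — b=1 d=0 (map FF..............)
[5] create(c) — b=1 c=2 d=0 (map FFF.............)
[6] append(c, 3) — b=1 c=2,3,4,5 d=0 (map FFFFFF..........)
[7] create(a) — a=6 b=1 c=2,3,4,5 d=0 (map FFFFFFF.........)
[8] append(a, 2) — a=6,7,8 b=1 c=2,3,4,5 d=0 (map FFFFFFFFF.......)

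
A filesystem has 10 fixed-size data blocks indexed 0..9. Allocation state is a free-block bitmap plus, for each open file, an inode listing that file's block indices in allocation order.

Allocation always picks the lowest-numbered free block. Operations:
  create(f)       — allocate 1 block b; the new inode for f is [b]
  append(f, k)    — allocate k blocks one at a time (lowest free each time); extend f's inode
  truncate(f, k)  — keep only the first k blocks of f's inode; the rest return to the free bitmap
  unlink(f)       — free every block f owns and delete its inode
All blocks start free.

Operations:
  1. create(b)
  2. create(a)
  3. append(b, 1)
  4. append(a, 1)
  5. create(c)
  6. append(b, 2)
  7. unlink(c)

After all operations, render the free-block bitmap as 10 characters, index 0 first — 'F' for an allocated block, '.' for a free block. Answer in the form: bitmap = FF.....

bitmap = FFFF.FF...

after create(b) → b:[0]  free=[F.........]
after create(a) → a:[1], b:[0]  free=[FF........]
after append(b, 1) → a:[1], b:[0, 2]  free=[FFF.......]
after append(a, 1) → a:[1, 3], b:[0, 2]  free=[FFFF......]
after create(c) → a:[1, 3], b:[0, 2], c:[4]  free=[FFFFF.....]
after append(b, 2) → a:[1, 3], b:[0, 2, 5, 6], c:[4]  free=[FFFFFFF...]
after unlink(c) → a:[1, 3], b:[0, 2, 5, 6]  free=[FFFF.FF...]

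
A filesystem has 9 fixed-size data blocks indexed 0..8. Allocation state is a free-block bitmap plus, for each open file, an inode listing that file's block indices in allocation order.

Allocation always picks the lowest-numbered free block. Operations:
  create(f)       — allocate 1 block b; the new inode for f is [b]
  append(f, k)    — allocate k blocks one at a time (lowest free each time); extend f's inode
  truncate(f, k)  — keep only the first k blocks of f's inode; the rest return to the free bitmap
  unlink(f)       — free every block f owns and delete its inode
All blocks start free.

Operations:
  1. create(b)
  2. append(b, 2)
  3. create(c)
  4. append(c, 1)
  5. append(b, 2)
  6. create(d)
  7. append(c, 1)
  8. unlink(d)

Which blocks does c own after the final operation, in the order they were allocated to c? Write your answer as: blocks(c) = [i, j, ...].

create(b): bitmap=F........ | b=[0]
append(b, 2): bitmap=FFF...... | b=[0, 1, 2]
create(c): bitmap=FFFF..... | b=[0, 1, 2] c=[3]
append(c, 1): bitmap=FFFFF.... | b=[0, 1, 2] c=[3, 4]
append(b, 2): bitmap=FFFFFFF.. | b=[0, 1, 2, 5, 6] c=[3, 4]
create(d): bitmap=FFFFFFFF. | b=[0, 1, 2, 5, 6] c=[3, 4] d=[7]
append(c, 1): bitmap=FFFFFFFFF | b=[0, 1, 2, 5, 6] c=[3, 4, 8] d=[7]
unlink(d): bitmap=FFFFFFF.F | b=[0, 1, 2, 5, 6] c=[3, 4, 8]

blocks(c) = [3, 4, 8]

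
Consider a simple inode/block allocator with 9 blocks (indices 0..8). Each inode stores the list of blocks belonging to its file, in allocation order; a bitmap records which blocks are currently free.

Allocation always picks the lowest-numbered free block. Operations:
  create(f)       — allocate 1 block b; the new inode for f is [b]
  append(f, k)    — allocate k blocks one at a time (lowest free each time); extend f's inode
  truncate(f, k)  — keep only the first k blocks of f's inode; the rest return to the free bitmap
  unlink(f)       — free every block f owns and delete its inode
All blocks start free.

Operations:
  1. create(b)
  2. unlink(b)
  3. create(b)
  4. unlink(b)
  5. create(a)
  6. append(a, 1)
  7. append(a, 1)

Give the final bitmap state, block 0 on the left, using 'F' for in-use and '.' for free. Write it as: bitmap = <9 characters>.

bitmap = FFF......

after create(b) → b:[0]  free=[F........]
after unlink(b) →   free=[.........]
after create(b) → b:[0]  free=[F........]
after unlink(b) →   free=[.........]
after create(a) → a:[0]  free=[F........]
after append(a, 1) → a:[0, 1]  free=[FF.......]
after append(a, 1) → a:[0, 1, 2]  free=[FFF......]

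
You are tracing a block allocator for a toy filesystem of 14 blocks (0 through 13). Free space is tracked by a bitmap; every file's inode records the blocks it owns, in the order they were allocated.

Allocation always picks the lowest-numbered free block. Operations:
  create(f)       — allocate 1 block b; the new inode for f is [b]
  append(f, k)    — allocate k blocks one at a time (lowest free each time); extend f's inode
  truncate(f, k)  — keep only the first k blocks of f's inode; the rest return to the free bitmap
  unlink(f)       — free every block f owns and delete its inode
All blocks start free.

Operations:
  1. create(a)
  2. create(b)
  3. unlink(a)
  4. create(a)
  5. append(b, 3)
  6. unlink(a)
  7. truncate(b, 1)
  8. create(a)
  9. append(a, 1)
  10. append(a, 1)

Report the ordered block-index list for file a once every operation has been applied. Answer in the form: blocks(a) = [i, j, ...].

after create(a) → a:[0]  free=[F.............]
after create(b) → a:[0], b:[1]  free=[FF............]
after unlink(a) → b:[1]  free=[.F............]
after create(a) → a:[0], b:[1]  free=[FF............]
after append(b, 3) → a:[0], b:[1, 2, 3, 4]  free=[FFFFF.........]
after unlink(a) → b:[1, 2, 3, 4]  free=[.FFFF.........]
after truncate(b, 1) → b:[1]  free=[.F............]
after create(a) → a:[0], b:[1]  free=[FF............]
after append(a, 1) → a:[0, 2], b:[1]  free=[FFF...........]
after append(a, 1) → a:[0, 2, 3], b:[1]  free=[FFFF..........]

blocks(a) = [0, 2, 3]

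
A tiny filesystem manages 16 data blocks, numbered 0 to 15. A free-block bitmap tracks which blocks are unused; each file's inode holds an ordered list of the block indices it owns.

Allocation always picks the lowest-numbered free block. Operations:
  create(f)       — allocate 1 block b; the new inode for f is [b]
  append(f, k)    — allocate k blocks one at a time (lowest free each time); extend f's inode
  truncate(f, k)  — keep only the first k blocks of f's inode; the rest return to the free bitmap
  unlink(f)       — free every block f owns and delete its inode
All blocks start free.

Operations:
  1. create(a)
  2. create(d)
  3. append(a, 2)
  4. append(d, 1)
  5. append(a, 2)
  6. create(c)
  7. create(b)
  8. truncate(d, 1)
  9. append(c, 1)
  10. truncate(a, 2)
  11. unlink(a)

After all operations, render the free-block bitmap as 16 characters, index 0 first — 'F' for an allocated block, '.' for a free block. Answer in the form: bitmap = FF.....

bitmap = .F..F..FF.......

create(a): bitmap=F............... | a=[0]
create(d): bitmap=FF.............. | a=[0] d=[1]
append(a, 2): bitmap=FFFF............ | a=[0, 2, 3] d=[1]
append(d, 1): bitmap=FFFFF........... | a=[0, 2, 3] d=[1, 4]
append(a, 2): bitmap=FFFFFFF......... | a=[0, 2, 3, 5, 6] d=[1, 4]
create(c): bitmap=FFFFFFFF........ | a=[0, 2, 3, 5, 6] c=[7] d=[1, 4]
create(b): bitmap=FFFFFFFFF....... | a=[0, 2, 3, 5, 6] b=[8] c=[7] d=[1, 4]
truncate(d, 1): bitmap=FFFF.FFFF....... | a=[0, 2, 3, 5, 6] b=[8] c=[7] d=[1]
append(c, 1): bitmap=FFFFFFFFF....... | a=[0, 2, 3, 5, 6] b=[8] c=[7, 4] d=[1]
truncate(a, 2): bitmap=FFF.F..FF....... | a=[0, 2] b=[8] c=[7, 4] d=[1]
unlink(a): bitmap=.F..F..FF....... | b=[8] c=[7, 4] d=[1]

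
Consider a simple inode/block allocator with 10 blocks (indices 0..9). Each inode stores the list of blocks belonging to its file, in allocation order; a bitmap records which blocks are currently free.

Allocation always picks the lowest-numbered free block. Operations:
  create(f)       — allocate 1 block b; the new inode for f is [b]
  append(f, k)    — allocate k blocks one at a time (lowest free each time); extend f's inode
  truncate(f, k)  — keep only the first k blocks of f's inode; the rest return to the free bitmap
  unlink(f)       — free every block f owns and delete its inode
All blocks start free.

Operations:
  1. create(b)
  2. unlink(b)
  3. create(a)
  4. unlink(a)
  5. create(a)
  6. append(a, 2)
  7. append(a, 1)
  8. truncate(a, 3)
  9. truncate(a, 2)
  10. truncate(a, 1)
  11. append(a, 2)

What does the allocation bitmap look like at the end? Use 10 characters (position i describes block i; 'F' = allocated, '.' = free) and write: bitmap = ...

bitmap = FFF.......

after create(b) → b:[0]  free=[F.........]
after unlink(b) →   free=[..........]
after create(a) → a:[0]  free=[F.........]
after unlink(a) →   free=[..........]
after create(a) → a:[0]  free=[F.........]
after append(a, 2) → a:[0, 1, 2]  free=[FFF.......]
after append(a, 1) → a:[0, 1, 2, 3]  free=[FFFF......]
after truncate(a, 3) → a:[0, 1, 2]  free=[FFF.......]
after truncate(a, 2) → a:[0, 1]  free=[FF........]
after truncate(a, 1) → a:[0]  free=[F.........]
after append(a, 2) → a:[0, 1, 2]  free=[FFF.......]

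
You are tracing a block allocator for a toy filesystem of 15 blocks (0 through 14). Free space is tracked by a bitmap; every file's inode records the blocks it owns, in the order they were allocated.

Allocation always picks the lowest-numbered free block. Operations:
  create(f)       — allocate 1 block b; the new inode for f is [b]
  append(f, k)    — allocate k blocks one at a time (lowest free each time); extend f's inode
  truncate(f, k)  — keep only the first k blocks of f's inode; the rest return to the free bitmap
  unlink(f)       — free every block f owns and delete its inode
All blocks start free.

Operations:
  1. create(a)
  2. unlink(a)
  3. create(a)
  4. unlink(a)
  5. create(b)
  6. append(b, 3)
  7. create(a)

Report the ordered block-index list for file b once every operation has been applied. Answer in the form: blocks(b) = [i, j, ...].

blocks(b) = [0, 1, 2, 3]

[1] create(a) — a=0 (map F..............)
[2] unlink(a) —  (map ...............)
[3] create(a) — a=0 (map F..............)
[4] unlink(a) —  (map ...............)
[5] create(b) — b=0 (map F..............)
[6] append(b, 3) — b=0,1,2,3 (map FFFF...........)
[7] create(a) — a=4 b=0,1,2,3 (map FFFFF..........)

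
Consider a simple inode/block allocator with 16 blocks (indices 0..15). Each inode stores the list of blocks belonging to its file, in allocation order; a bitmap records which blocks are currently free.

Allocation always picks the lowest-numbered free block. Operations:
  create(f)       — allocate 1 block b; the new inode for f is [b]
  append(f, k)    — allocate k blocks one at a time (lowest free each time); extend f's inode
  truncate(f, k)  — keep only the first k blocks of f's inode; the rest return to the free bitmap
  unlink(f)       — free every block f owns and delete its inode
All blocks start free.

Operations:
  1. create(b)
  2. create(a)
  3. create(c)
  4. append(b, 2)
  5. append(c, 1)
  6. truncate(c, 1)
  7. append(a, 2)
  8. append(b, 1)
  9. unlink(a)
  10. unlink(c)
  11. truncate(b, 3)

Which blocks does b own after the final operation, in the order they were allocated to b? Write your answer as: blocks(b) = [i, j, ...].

create(b): bitmap=F............... | b=[0]
create(a): bitmap=FF.............. | a=[1] b=[0]
create(c): bitmap=FFF............. | a=[1] b=[0] c=[2]
append(b, 2): bitmap=FFFFF........... | a=[1] b=[0, 3, 4] c=[2]
append(c, 1): bitmap=FFFFFF.......... | a=[1] b=[0, 3, 4] c=[2, 5]
truncate(c, 1): bitmap=FFFFF........... | a=[1] b=[0, 3, 4] c=[2]
append(a, 2): bitmap=FFFFFFF......... | a=[1, 5, 6] b=[0, 3, 4] c=[2]
append(b, 1): bitmap=FFFFFFFF........ | a=[1, 5, 6] b=[0, 3, 4, 7] c=[2]
unlink(a): bitmap=F.FFF..F........ | b=[0, 3, 4, 7] c=[2]
unlink(c): bitmap=F..FF..F........ | b=[0, 3, 4, 7]
truncate(b, 3): bitmap=F..FF........... | b=[0, 3, 4]

blocks(b) = [0, 3, 4]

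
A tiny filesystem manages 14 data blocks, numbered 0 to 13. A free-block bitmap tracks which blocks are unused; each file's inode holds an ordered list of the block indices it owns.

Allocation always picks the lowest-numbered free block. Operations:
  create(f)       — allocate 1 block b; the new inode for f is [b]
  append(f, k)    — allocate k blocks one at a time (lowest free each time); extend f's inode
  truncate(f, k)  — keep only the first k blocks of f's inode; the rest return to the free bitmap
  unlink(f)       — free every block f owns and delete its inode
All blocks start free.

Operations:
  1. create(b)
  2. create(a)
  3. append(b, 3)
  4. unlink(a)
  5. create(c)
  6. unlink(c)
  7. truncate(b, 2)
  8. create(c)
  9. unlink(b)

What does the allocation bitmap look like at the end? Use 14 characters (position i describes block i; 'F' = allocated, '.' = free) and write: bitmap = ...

after create(b) → b:[0]  free=[F.............]
after create(a) → a:[1], b:[0]  free=[FF............]
after append(b, 3) → a:[1], b:[0, 2, 3, 4]  free=[FFFFF.........]
after unlink(a) → b:[0, 2, 3, 4]  free=[F.FFF.........]
after create(c) → b:[0, 2, 3, 4], c:[1]  free=[FFFFF.........]
after unlink(c) → b:[0, 2, 3, 4]  free=[F.FFF.........]
after truncate(b, 2) → b:[0, 2]  free=[F.F...........]
after create(c) → b:[0, 2], c:[1]  free=[FFF...........]
after unlink(b) → c:[1]  free=[.F............]

bitmap = .F............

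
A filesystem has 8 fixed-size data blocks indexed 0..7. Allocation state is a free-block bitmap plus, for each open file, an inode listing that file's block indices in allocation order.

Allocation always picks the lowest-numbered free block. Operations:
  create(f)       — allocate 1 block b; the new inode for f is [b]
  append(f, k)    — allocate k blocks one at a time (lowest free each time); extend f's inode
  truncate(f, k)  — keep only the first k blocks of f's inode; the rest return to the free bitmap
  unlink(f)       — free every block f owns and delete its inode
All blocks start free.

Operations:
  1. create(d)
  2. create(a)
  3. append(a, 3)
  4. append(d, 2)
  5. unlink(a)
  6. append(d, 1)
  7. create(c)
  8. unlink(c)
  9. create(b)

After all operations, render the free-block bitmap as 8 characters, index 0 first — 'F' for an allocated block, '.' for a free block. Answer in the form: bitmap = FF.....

bitmap = FFF..FF.

  1. create(d)  ⇒  F.......  {d→[0]}
  2. create(a)  ⇒  FF......  {a→[1]; d→[0]}
  3. append(a, 3)  ⇒  FFFFF...  {a→[1, 2, 3, 4]; d→[0]}
  4. append(d, 2)  ⇒  FFFFFFF.  {a→[1, 2, 3, 4]; d→[0, 5, 6]}
  5. unlink(a)  ⇒  F....FF.  {d→[0, 5, 6]}
  6. append(d, 1)  ⇒  FF...FF.  {d→[0, 5, 6, 1]}
  7. create(c)  ⇒  FFF..FF.  {c→[2]; d→[0, 5, 6, 1]}
  8. unlink(c)  ⇒  FF...FF.  {d→[0, 5, 6, 1]}
  9. create(b)  ⇒  FFF..FF.  {b→[2]; d→[0, 5, 6, 1]}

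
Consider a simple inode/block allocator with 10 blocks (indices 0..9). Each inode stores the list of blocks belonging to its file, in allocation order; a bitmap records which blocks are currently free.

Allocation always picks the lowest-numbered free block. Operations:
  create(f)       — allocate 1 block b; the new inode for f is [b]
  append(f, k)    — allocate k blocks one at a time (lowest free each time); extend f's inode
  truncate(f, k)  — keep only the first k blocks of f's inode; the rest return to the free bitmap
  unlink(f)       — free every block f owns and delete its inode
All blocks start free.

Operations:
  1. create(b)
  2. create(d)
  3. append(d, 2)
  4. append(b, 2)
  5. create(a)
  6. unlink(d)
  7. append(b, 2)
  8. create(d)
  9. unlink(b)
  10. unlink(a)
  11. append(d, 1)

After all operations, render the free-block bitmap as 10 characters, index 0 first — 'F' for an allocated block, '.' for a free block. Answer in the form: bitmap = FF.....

[1] create(b) — b=0 (map F.........)
[2] create(d) — b=0 d=1 (map FF........)
[3] append(d, 2) — b=0 d=1,2,3 (map FFFF......)
[4] append(b, 2) — b=0,4,5 d=1,2,3 (map FFFFFF....)
[5] create(a) — a=6 b=0,4,5 d=1,2,3 (map FFFFFFF...)
[6] unlink(d) — a=6 b=0,4,5 (map F...FFF...)
[7] append(b, 2) — a=6 b=0,4,5,1,2 (map FFF.FFF...)
[8] create(d) — a=6 b=0,4,5,1,2 d=3 (map FFFFFFF...)
[9] unlink(b) — a=6 d=3 (map ...F..F...)
[10] unlink(a) — d=3 (map ...F......)
[11] append(d, 1) — d=3,0 (map F..F......)

bitmap = F..F......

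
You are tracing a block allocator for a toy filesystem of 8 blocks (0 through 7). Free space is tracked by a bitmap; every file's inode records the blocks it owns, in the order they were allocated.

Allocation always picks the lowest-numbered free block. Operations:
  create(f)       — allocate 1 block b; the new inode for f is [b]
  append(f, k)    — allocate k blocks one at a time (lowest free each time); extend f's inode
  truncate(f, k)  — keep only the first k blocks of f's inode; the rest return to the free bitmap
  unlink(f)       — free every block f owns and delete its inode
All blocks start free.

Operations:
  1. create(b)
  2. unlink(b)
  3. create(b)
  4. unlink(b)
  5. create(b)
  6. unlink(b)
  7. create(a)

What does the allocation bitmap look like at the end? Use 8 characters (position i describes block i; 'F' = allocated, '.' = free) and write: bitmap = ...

[1] create(b) — b=0 (map F.......)
[2] unlink(b) —  (map ........)
[3] create(b) — b=0 (map F.......)
[4] unlink(b) —  (map ........)
[5] create(b) — b=0 (map F.......)
[6] unlink(b) —  (map ........)
[7] create(a) — a=0 (map F.......)

bitmap = F.......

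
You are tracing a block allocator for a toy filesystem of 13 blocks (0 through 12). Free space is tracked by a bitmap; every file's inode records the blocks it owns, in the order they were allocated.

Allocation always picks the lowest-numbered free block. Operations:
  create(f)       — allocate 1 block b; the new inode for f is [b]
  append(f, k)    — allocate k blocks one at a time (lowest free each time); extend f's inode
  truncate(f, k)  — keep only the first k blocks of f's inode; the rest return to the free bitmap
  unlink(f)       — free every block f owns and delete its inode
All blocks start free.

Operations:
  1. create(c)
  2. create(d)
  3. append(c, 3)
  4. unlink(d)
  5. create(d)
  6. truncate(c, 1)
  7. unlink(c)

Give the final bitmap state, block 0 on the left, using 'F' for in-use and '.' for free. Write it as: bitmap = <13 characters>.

bitmap = .F...........

[1] create(c) — c=0 (map F............)
[2] create(d) — c=0 d=1 (map FF...........)
[3] append(c, 3) — c=0,2,3,4 d=1 (map FFFFF........)
[4] unlink(d) — c=0,2,3,4 (map F.FFF........)
[5] create(d) — c=0,2,3,4 d=1 (map FFFFF........)
[6] truncate(c, 1) — c=0 d=1 (map FF...........)
[7] unlink(c) — d=1 (map .F...........)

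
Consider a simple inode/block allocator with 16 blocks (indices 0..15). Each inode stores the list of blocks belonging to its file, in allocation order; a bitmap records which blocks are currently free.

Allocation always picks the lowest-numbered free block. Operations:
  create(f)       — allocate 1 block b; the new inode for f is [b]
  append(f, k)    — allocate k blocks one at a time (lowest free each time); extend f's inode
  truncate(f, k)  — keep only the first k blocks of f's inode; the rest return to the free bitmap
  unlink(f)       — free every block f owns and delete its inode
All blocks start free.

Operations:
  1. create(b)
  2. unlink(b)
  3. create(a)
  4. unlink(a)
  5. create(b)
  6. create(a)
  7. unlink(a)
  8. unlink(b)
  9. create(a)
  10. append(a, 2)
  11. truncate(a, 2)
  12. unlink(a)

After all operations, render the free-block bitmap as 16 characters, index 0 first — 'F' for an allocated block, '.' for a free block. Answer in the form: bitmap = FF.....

bitmap = ................

  1. create(b)  ⇒  F...............  {b→[0]}
  2. unlink(b)  ⇒  ................  {}
  3. create(a)  ⇒  F...............  {a→[0]}
  4. unlink(a)  ⇒  ................  {}
  5. create(b)  ⇒  F...............  {b→[0]}
  6. create(a)  ⇒  FF..............  {a→[1]; b→[0]}
  7. unlink(a)  ⇒  F...............  {b→[0]}
  8. unlink(b)  ⇒  ................  {}
  9. create(a)  ⇒  F...............  {a→[0]}
  10. append(a, 2)  ⇒  FFF.............  {a→[0, 1, 2]}
  11. truncate(a, 2)  ⇒  FF..............  {a→[0, 1]}
  12. unlink(a)  ⇒  ................  {}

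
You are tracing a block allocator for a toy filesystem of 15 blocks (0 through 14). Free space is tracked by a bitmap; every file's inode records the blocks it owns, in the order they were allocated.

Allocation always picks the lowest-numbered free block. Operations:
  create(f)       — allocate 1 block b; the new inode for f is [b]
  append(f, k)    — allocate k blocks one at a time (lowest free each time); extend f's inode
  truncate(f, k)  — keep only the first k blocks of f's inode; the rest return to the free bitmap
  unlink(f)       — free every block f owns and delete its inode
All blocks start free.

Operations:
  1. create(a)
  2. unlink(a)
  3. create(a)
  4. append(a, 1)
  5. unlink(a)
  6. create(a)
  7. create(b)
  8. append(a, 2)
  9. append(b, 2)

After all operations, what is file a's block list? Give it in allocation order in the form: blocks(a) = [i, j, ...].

blocks(a) = [0, 2, 3]

[1] create(a) — a=0 (map F..............)
[2] unlink(a) —  (map ...............)
[3] create(a) — a=0 (map F..............)
[4] append(a, 1) — a=0,1 (map FF.............)
[5] unlink(a) —  (map ...............)
[6] create(a) — a=0 (map F..............)
[7] create(b) — a=0 b=1 (map FF.............)
[8] append(a, 2) — a=0,2,3 b=1 (map FFFF...........)
[9] append(b, 2) — a=0,2,3 b=1,4,5 (map FFFFFF.........)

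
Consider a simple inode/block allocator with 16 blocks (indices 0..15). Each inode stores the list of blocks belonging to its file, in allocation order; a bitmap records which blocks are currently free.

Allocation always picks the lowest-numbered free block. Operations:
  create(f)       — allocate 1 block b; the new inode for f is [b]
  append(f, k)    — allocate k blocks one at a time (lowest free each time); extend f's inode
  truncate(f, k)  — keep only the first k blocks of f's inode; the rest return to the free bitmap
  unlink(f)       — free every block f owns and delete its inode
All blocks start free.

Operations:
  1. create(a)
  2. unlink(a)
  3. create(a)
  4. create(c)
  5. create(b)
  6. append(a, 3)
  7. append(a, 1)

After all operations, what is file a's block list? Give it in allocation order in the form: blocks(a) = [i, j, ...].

blocks(a) = [0, 3, 4, 5, 6]

[1] create(a) — a=0 (map F...............)
[2] unlink(a) —  (map ................)
[3] create(a) — a=0 (map F...............)
[4] create(c) — a=0 c=1 (map FF..............)
[5] create(b) — a=0 b=2 c=1 (map FFF.............)
[6] append(a, 3) — a=0,3,4,5 b=2 c=1 (map FFFFFF..........)
[7] append(a, 1) — a=0,3,4,5,6 b=2 c=1 (map FFFFFFF.........)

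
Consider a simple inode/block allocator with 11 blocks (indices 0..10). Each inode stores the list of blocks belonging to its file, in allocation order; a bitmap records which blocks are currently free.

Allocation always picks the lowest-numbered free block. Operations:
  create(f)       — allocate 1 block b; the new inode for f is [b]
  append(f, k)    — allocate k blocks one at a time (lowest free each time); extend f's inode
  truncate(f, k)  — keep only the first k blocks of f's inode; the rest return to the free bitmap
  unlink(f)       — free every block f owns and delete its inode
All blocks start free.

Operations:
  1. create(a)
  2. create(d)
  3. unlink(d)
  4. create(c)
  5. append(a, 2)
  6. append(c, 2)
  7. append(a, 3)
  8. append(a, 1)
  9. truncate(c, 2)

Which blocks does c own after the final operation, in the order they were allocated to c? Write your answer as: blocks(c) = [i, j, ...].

blocks(c) = [1, 4]

[1] create(a) — a=0 (map F..........)
[2] create(d) — a=0 d=1 (map FF.........)
[3] unlink(d) — a=0 (map F..........)
[4] create(c) — a=0 c=1 (map FF.........)
[5] append(a, 2) — a=0,2,3 c=1 (map FFFF.......)
[6] append(c, 2) — a=0,2,3 c=1,4,5 (map FFFFFF.....)
[7] append(a, 3) — a=0,2,3,6,7,8 c=1,4,5 (map FFFFFFFFF..)
[8] append(a, 1) — a=0,2,3,6,7,8,9 c=1,4,5 (map FFFFFFFFFF.)
[9] truncate(c, 2) — a=0,2,3,6,7,8,9 c=1,4 (map FFFFF.FFFF.)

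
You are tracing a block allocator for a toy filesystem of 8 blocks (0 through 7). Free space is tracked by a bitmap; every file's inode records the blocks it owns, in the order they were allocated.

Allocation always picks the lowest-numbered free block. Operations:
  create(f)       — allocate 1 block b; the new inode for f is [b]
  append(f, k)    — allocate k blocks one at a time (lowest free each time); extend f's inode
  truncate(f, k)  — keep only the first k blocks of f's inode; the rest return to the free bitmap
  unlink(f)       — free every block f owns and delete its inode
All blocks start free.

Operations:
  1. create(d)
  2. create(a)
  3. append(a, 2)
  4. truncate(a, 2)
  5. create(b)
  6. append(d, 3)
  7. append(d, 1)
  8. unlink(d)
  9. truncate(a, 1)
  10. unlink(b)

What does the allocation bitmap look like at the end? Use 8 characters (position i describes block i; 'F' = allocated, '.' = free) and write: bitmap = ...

after create(d) → d:[0]  free=[F.......]
after create(a) → a:[1], d:[0]  free=[FF......]
after append(a, 2) → a:[1, 2, 3], d:[0]  free=[FFFF....]
after truncate(a, 2) → a:[1, 2], d:[0]  free=[FFF.....]
after create(b) → a:[1, 2], b:[3], d:[0]  free=[FFFF....]
after append(d, 3) → a:[1, 2], b:[3], d:[0, 4, 5, 6]  free=[FFFFFFF.]
after append(d, 1) → a:[1, 2], b:[3], d:[0, 4, 5, 6, 7]  free=[FFFFFFFF]
after unlink(d) → a:[1, 2], b:[3]  free=[.FFF....]
after truncate(a, 1) → a:[1], b:[3]  free=[.F.F....]
after unlink(b) → a:[1]  free=[.F......]

bitmap = .F......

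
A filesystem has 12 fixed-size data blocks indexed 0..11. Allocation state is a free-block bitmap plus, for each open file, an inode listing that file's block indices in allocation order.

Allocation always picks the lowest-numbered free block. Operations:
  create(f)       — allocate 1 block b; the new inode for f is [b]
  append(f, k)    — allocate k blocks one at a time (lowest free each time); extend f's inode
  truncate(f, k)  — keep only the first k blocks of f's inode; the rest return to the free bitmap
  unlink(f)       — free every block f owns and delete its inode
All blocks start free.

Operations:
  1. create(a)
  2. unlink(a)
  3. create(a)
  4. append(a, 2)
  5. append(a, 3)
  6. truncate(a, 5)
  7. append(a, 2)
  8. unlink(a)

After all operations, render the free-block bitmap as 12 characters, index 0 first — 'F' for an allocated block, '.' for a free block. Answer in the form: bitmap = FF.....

after create(a) → a:[0]  free=[F...........]
after unlink(a) →   free=[............]
after create(a) → a:[0]  free=[F...........]
after append(a, 2) → a:[0, 1, 2]  free=[FFF.........]
after append(a, 3) → a:[0, 1, 2, 3, 4, 5]  free=[FFFFFF......]
after truncate(a, 5) → a:[0, 1, 2, 3, 4]  free=[FFFFF.......]
after append(a, 2) → a:[0, 1, 2, 3, 4, 5, 6]  free=[FFFFFFF.....]
after unlink(a) →   free=[............]

bitmap = ............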